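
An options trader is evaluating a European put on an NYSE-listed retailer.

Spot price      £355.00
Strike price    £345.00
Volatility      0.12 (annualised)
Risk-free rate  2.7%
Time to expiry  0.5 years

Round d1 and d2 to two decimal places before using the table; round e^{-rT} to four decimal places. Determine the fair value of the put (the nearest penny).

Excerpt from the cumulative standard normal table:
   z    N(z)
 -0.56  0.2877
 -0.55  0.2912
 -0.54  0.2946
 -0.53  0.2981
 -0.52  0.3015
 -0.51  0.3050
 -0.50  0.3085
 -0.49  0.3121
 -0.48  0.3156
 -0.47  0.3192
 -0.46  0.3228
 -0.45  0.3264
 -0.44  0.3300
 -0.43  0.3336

£6.52

σ√T = 0.12·√0.5 = 0.0849
d₁ = [ln(355/345) + (0.027 + 0.12²/2)·0.5] / 0.0849 = [0.0286 + 0.0171] / 0.0849 = 0.5383 ≈ 0.54
d₂ = d₁ − σ√T = 0.5383 − 0.0849 = 0.4534 ≈ 0.45
exp(−rT) = exp(−0.027·0.5) = 0.9866
N(−d₂) = N(-0.45) = 0.3264;  N(−d₁) = N(-0.54) = 0.2946
P = 345·0.9866·0.3264 − 355·0.2946 = 111.0991 − 104.5830 = 6.5161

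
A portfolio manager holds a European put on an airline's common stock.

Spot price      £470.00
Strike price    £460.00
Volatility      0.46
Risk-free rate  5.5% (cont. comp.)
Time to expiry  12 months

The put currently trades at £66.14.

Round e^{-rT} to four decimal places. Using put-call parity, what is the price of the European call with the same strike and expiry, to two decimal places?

exp(−rT) = exp(−0.055·1) = 0.9465
Put-call parity: C − P = S − K·e^(−rT) = 470 − 460·0.9465 = 470 − 435.3900 = 34.6100
C = P + (C − P) = 66.14 + (34.6100) = 100.7500

£100.75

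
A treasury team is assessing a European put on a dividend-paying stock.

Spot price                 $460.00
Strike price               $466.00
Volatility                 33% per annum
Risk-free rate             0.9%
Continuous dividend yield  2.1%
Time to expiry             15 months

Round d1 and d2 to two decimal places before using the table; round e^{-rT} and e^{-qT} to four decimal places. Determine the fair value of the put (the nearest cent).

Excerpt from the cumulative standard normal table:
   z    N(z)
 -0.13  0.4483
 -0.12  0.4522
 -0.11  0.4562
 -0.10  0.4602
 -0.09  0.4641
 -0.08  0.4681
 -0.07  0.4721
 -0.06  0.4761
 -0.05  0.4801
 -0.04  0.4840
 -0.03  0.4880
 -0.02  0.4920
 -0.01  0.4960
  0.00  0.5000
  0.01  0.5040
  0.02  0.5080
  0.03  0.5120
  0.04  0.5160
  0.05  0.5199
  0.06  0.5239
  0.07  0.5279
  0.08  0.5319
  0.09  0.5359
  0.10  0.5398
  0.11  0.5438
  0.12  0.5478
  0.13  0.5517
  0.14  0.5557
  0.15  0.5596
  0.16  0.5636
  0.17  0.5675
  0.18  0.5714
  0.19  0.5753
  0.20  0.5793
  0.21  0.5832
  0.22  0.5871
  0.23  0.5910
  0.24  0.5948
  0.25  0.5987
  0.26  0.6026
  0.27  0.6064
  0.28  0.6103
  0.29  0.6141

$73.25

σ√T = 0.33 × 1.1180 = 0.3690
d₁ = [ln(460/466) + (0.009 − 0.021 + 0.33²/2)·1.25] / 0.3690 = [-0.0130 + 0.0531] / 0.3690 = 0.1087 ≈ 0.11
d₂ = d₁ − σ√T = 0.1087 − 0.3690 = -0.2603 ≈ -0.26
e^(−qT) = e^(−0.021·1.25) = 0.9741;  e^(−rT) = e^(−0.009·1.25) = 0.9888
N(−d₂) = N(0.26) = 0.6026;  N(−d₁) = N(-0.11) = 0.4562
P = 466·0.9888·0.6026 − 460·0.9741·0.4562 = 277.6665 − 204.4168 = 73.2497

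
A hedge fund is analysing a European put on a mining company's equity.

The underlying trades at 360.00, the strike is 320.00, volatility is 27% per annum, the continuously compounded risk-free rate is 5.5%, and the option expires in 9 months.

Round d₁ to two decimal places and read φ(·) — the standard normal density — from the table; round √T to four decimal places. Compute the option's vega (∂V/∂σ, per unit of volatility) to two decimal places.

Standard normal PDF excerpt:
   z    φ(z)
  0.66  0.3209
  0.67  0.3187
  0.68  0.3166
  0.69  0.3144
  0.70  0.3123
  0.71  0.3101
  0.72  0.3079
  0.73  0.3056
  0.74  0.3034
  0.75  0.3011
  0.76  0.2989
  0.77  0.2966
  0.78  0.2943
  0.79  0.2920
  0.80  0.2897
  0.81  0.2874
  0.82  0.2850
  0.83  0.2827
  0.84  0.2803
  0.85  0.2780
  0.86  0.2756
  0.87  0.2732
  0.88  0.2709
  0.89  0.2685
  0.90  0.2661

σ√T = 0.27 × 0.8660 = 0.2338
d₁ = [ln(360/320) + (0.055 + 0.27²/2)·0.75] / 0.2338 = [0.1178 + 0.0686] / 0.2338 = 0.7970 → 0.80
√T = √0.75 = 0.8660
φ(d₁) = φ(0.80) = 0.2897
vega = S·φ(d₁)·√T = 360·0.2897·0.8660 = 90.3169
(Vega is the same for a European call and put with the same parameters.)

90.32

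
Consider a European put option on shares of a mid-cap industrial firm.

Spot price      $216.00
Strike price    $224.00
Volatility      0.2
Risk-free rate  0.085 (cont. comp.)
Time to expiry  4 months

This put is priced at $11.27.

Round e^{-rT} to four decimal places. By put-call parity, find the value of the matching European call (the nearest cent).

e^(−rT) = e^(−0.085·0.3333) = 0.9721
Put-call parity: C − P = S − K·e^(−rT) = 216 − 224·0.9721 = 216 − 217.7504 = -1.7504
C = P + (C − P) = 11.27 + (-1.7504) = 9.5196

$9.52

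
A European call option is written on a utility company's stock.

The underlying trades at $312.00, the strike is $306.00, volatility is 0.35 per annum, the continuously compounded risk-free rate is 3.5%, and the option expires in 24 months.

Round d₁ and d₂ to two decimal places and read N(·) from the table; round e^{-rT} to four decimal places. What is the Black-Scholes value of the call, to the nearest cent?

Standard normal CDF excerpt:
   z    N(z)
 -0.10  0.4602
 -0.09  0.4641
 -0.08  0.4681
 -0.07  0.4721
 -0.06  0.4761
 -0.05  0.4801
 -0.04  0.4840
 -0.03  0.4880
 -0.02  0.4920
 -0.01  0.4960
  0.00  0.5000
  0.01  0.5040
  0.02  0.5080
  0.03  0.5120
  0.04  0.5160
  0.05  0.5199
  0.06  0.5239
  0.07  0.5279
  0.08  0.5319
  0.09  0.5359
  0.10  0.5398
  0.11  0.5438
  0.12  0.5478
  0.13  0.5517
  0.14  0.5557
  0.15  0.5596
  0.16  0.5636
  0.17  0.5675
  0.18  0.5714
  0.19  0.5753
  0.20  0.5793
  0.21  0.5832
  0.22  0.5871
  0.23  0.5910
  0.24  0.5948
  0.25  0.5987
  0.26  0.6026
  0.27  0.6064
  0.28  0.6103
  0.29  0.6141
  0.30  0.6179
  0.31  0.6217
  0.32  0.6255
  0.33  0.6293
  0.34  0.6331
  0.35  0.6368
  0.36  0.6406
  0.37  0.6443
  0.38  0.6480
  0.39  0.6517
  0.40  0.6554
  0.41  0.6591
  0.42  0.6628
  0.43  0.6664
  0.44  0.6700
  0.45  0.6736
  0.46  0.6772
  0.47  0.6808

σ√T = 0.35 × 1.4142 = 0.4950
d₁ = [ln(312/306) + (0.035 + 0.35²/2)·2] / 0.4950 = [0.0194 + 0.1925] / 0.4950 = 0.4281 ⇒ 0.43
d₂ = d₁ − σ√T = 0.4281 − 0.4950 = -0.0668 ⇒ -0.07
e^(−rT) = e^(−0.035·2) = 0.9324
N(d₁) = N(0.43) = 0.6664;  N(d₂) = N(-0.07) = 0.4721
C = 312·0.6664 − 306·0.9324·0.4721 = 207.9168 − 134.6969 = 73.2199

$73.22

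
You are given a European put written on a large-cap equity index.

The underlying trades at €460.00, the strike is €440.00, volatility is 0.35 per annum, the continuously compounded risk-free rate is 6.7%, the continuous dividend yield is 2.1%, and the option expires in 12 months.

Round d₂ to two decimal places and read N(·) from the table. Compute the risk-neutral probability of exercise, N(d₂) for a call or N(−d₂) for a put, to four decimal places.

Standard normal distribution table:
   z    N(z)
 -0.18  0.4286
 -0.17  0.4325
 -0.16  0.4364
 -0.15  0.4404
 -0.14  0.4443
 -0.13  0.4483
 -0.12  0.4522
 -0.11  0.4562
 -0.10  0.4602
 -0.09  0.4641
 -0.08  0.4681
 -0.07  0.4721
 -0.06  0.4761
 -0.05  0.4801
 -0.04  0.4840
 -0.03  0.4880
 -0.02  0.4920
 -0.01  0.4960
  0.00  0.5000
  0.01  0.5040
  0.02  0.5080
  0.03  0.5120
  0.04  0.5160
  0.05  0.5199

σ√T = 0.35·√1 = 0.3500
d₁ = [ln(460/440) + (0.067 − 0.021 + ½·0.35²)·1] / (σ√T) = (0.0445 + 0.1072) / 0.3500 = 0.4334 → 0.43
d₂ = 0.4334 − 0.3500 = 0.0834 → 0.08
Risk-neutral Pr[S_T < K] = N(−d₂) = N(-0.08) = 0.4681

0.4681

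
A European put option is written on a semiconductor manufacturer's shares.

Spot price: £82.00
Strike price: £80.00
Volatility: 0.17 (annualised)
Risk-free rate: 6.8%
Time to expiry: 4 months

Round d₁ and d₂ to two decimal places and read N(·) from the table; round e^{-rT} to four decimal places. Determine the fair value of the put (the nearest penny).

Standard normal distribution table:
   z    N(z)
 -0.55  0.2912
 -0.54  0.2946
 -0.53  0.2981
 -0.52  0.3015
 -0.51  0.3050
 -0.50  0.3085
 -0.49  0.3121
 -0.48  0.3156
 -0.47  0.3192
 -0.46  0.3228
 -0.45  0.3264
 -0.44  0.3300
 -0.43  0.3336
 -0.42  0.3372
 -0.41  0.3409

σ√T = 0.17 × 0.5774 = 0.0981
ln(S/K) + (r + σ²/2)T = ln(82/80) + (0.068 + 0.17²/2)·0.3333 = 0.0247 + 0.0275 = 0.0522
d₁ = 0.0522 / 0.0981 = 0.5316 ⇒ 0.53
d₂ = d₁ − σ√T = 0.5316 − 0.0981 = 0.4334 ⇒ 0.43
e^(−rT) = e^(−0.068·0.3333) = 0.9776
N(−d₂) = N(-0.43) = 0.3336;  N(−d₁) = N(-0.53) = 0.2981
P = 80·0.9776·0.3336 − 82·0.2981 = 26.0902 − 24.4442 = 1.6460

£1.65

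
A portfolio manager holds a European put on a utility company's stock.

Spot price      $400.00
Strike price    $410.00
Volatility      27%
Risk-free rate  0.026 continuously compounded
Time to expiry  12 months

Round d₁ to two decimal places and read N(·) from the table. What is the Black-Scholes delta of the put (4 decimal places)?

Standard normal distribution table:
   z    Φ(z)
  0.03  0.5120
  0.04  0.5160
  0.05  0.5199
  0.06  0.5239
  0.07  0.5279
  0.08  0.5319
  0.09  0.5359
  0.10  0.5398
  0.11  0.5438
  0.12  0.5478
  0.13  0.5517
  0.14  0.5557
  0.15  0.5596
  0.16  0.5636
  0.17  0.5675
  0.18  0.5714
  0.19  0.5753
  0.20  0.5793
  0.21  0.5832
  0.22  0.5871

-0.4443

σ√T = 0.27 × 1.0000 = 0.2700
d₁ = [ln(400/410) + (0.026 + 0.27²/2)·1] / 0.2700 = [-0.0247 + 0.0625] / 0.2700 = 0.1398 ≈ 0.14
N(d₁) = N(0.14) = 0.5557
Δ_put = N(d₁) − 1 = 0.5557 − 1 = -0.4443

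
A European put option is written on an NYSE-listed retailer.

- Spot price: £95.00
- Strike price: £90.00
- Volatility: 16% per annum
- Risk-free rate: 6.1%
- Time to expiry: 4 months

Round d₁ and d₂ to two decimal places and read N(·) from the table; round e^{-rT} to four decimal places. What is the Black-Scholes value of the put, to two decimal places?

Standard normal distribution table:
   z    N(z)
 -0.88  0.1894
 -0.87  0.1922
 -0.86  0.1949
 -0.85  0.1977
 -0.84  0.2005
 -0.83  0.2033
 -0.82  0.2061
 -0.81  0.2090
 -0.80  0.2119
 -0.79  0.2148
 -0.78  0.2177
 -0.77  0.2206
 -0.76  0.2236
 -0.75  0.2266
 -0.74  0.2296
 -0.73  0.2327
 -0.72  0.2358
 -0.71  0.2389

£0.94

σ√T = 0.16·√0.3333 = 0.0924
ln(S/K) + (r + σ²/2)T = ln(95/90) + (0.061 + 0.16²/2)·0.3333 = 0.0541 + 0.0246 = 0.0787
d₁ = 0.0787 / 0.0924 = 0.8516 ⇒ 0.85
d₂ = d₁ − σ√T = 0.8516 − 0.0924 = 0.7592 ⇒ 0.76
e^(−rT) = e^(−0.061·0.3333) = 0.9799
N(−d₂) = N(-0.76) = 0.2236;  N(−d₁) = N(-0.85) = 0.1977
P = 90·0.9799·0.2236 − 95·0.1977 = 19.7195 − 18.7815 = 0.9380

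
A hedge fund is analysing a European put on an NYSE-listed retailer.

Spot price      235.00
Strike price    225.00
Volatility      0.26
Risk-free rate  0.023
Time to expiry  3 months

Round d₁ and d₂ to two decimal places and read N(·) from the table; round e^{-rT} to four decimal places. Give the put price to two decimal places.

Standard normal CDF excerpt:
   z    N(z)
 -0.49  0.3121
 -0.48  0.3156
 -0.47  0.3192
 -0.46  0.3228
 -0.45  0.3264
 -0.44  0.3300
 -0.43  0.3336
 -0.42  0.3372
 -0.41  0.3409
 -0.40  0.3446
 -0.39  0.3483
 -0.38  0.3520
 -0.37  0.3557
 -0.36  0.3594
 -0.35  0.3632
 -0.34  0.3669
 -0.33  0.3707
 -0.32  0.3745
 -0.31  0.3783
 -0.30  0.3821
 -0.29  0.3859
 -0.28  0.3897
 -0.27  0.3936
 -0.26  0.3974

7.08

σ√T = 0.26 × 0.5000 = 0.1300
d₁ = [ln(235/225) + (0.023 + 0.26²/2)·0.25] / 0.1300 = [0.0435 + 0.0142] / 0.1300 = 0.4437 ≈ 0.44
d₂ = d₁ − σ√T = 0.4437 − 0.1300 = 0.3137 ≈ 0.31
e^(−rT) = e^(−0.023·0.25) = 0.9943
N(−d₂) = N(-0.31) = 0.3783;  N(−d₁) = N(-0.44) = 0.3300
P = 225·0.9943·0.3783 − 235·0.3300 = 84.6323 − 77.5500 = 7.0823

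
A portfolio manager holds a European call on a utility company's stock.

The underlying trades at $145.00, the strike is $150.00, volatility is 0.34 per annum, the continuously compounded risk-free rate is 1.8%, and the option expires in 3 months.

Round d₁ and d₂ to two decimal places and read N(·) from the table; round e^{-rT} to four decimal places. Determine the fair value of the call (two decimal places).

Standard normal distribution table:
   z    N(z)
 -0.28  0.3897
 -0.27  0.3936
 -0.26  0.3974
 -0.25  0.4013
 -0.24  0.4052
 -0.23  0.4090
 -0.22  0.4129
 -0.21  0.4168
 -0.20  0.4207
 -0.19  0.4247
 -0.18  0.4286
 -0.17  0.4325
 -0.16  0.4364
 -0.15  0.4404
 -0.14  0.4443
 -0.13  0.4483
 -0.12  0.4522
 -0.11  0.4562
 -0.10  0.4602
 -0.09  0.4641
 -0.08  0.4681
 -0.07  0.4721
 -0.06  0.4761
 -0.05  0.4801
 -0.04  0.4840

$7.95

σ√T = 0.34·√0.25 = 0.1700
d₁ = [ln(145/150) + (0.018 + ½·0.34²)·0.25] / (σ√T) = (-0.0339 + 0.0190) / 0.1700 = -0.0880 → -0.09
d₂ = -0.0880 − 0.1700 = -0.2580 → -0.26
exp(−rT) = exp(−0.018·0.25) = 0.9955
N(d₁) = N(-0.09) = 0.4641;  N(d₂) = N(-0.26) = 0.3974
C = 145·0.4641 − 150·0.9955·0.3974 = 67.2945 − 59.3418 = 7.9527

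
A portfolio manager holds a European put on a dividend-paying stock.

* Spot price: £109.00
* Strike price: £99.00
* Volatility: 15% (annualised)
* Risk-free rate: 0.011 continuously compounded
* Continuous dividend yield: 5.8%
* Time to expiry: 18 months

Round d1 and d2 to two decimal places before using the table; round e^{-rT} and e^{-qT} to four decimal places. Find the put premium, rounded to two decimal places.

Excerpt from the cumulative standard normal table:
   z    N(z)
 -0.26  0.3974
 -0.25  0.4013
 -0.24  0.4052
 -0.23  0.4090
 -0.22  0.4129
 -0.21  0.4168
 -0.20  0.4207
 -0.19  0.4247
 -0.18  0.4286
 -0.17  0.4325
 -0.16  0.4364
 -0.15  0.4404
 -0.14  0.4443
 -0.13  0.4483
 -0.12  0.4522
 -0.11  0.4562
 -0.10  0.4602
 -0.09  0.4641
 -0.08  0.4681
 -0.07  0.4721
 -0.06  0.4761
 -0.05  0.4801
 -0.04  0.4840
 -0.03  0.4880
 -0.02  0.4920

σ√T = 0.15 × 1.2247 = 0.1837
d₁ = [ln(109/99) + (0.011 − 0.058 + 0.15²/2)·1.5] / 0.1837 = [0.0962 − 0.0536] / 0.1837 = 0.2319 → 0.23
d₂ = d₁ − σ√T = 0.2319 − 0.1837 = 0.0482 → 0.05
exp(−qT) = exp(−0.058·1.5) = 0.9167;  exp(−rT) = exp(−0.011·1.5) = 0.9836
N(−d₂) = N(-0.05) = 0.4801;  N(−d₁) = N(-0.23) = 0.4090
P = 99·0.9836·0.4801 − 109·0.9167·0.4090 = 46.7504 − 40.8674 = 5.8830

£5.88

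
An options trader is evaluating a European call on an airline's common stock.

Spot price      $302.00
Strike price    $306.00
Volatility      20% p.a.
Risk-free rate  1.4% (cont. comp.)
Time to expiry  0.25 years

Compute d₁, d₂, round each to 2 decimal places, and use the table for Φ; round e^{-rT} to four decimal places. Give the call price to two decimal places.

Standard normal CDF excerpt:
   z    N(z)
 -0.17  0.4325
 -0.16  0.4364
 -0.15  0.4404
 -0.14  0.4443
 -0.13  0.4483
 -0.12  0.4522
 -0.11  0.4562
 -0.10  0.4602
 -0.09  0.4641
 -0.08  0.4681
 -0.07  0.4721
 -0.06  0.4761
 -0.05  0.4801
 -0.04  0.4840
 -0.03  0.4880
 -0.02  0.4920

$10.70

σ√T = 0.2·√0.25 = 0.1000
d₁ = [ln(302/306) + (0.014 + 0.2²/2)·0.25] / 0.1000 = [-0.0132 + 0.0085] / 0.1000 = -0.0466 → -0.05
d₂ = d₁ − σ√T = -0.0466 − 0.1000 = -0.1466 → -0.15
exp(−rT) = exp(−0.014·0.25) = 0.9965
N(d₁) = N(-0.05) = 0.4801;  N(d₂) = N(-0.15) = 0.4404
C = 302·0.4801 − 306·0.9965·0.4404 = 144.9902 − 134.2907 = 10.6995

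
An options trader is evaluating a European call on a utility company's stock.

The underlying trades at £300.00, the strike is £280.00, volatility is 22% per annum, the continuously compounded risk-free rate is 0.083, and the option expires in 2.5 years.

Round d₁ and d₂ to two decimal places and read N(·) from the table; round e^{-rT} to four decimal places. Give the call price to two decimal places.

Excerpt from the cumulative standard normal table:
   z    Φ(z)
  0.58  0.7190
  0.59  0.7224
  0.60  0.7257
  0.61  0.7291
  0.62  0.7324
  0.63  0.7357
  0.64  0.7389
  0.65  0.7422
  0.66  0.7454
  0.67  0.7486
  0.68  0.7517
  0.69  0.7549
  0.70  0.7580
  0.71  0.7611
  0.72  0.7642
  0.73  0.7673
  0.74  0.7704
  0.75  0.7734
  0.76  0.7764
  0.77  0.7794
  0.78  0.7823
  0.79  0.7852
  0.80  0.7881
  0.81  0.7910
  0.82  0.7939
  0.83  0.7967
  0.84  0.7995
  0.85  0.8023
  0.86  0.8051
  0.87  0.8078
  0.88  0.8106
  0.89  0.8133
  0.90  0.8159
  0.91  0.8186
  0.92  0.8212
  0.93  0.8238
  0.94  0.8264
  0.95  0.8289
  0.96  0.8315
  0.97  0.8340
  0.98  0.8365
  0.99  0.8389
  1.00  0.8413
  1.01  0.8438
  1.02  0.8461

T = 2.5;  σ√T = 0.3479
d₁ = [ln(300/280) + (0.083 + ½·0.22²)·2.5] / (σ√T) = (0.0690 + 0.2680) / 0.3479 = 0.9688 → 0.97
d₂ = 0.9688 − 0.3479 = 0.6209 → 0.62
exp(−rT) = exp(−0.083·2.5) = 0.8126
C = 300·N(0.97) − 280·0.8126·N(0.62) = 300·0.8340 − 280·0.8126·0.7324 = 250.2000 − 166.6415 = 83.5585

£83.56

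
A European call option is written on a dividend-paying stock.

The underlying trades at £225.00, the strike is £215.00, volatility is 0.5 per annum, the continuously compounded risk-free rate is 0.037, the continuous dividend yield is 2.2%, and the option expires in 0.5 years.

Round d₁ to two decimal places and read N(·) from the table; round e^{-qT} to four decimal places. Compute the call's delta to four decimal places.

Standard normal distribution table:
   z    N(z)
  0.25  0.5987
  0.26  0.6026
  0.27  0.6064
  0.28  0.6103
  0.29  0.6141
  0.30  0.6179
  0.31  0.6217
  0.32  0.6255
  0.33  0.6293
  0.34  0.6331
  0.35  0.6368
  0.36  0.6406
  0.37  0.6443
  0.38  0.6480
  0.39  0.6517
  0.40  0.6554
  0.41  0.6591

0.6224

T = 0.5;  σ√T = 0.3536
d₁ = [ln(225/215) + (0.037 − 0.022 + 0.5²/2)·0.5] / 0.3536 = [0.0455 + 0.0700] / 0.3536 = 0.3266 ⇒ 0.33
N(d₁) = N(0.33) = 0.6293
Δ_call = e^(−qT)·N(d₁) = 0.9891·0.6293 = 0.6224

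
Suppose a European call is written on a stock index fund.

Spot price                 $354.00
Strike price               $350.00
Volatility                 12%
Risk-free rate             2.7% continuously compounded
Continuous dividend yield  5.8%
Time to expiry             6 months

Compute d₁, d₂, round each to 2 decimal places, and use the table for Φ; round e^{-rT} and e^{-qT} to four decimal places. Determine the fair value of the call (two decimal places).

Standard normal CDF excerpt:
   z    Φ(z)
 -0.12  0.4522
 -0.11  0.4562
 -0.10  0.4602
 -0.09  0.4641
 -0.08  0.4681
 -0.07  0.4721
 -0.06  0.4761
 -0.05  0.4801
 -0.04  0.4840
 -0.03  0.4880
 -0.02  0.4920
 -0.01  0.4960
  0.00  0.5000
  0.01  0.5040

$10.30

σ√T = 0.12·√0.5 = 0.0849
d₁ = [ln(354/350) + (0.027 − 0.058 + 0.12²/2)·0.5] / 0.0849 = [0.0114 − 0.0119] / 0.0849 = -0.0063 which rounds to -0.01
d₂ = d₁ − σ√T = -0.0063 − 0.0849 = -0.0912 which rounds to -0.09
exp(−qT) = exp(−0.058·0.5) = 0.9714;  exp(−rT) = exp(−0.027·0.5) = 0.9866
N(d₁) = N(-0.01) = 0.4960;  N(d₂) = N(-0.09) = 0.4641
C = 354·0.9714·0.4960 − 350·0.9866·0.4641 = 170.5623 − 160.2584 = 10.3039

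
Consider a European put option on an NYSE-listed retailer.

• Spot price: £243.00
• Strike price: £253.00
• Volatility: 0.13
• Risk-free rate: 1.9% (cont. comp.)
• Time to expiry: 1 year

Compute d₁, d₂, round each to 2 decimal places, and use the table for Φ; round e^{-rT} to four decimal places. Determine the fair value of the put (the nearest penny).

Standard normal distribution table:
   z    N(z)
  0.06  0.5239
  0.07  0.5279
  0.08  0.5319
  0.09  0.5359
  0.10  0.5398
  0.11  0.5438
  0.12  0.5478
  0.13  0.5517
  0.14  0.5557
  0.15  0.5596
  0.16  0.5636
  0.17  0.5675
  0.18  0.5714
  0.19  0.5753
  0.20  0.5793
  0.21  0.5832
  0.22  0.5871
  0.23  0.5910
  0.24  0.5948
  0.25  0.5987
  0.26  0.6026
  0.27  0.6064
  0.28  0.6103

σ√T = 0.13 × 1.0000 = 0.1300
d₁ = [ln(243/253) + (0.019 + 0.13²/2)·1] / 0.1300 = [-0.0403 + 0.0275] / 0.1300 = -0.0991 → -0.10
d₂ = d₁ − σ√T = -0.0991 − 0.1300 = -0.2291 → -0.23
exp(−rT) = exp(−0.019·1) = 0.9812
N(−d₂) = N(0.23) = 0.5910;  N(−d₁) = N(0.10) = 0.5398
P = 253·0.9812·0.5910 − 243·0.5398 = 146.7120 − 131.1714 = 15.5406

£15.54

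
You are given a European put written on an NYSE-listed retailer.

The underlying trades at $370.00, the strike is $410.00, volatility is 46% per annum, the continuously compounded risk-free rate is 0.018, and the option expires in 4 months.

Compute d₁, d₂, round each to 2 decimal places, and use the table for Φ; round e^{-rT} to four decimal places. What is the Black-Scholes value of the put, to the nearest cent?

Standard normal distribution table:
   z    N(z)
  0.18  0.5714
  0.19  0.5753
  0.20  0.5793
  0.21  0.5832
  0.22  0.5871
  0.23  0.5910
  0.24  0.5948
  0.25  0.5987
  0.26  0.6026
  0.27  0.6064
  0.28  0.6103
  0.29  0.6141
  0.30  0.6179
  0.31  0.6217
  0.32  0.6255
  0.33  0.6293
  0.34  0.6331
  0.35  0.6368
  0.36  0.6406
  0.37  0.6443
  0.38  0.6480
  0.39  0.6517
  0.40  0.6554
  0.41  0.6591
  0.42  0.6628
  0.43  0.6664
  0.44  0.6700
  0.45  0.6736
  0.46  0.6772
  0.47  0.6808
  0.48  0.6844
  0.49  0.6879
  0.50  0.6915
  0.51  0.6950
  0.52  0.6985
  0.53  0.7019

$63.14

σ√T = 0.46 × 0.5774 = 0.2656
ln(S/K) + (r + σ²/2)T = ln(370/410) + (0.018 + 0.46²/2)·0.3333 = -0.1027 + 0.0413 = -0.0614
d₁ = -0.0614 / 0.2656 = -0.2311 ⇒ -0.23
d₂ = d₁ − σ√T = -0.2311 − 0.2656 = -0.4967 ⇒ -0.50
exp(−rT) = exp(−0.018·0.3333) = 0.9940
N(−d₂) = N(0.50) = 0.6915;  N(−d₁) = N(0.23) = 0.5910
P = 410·0.9940·0.6915 − 370·0.5910 = 281.8139 − 218.6700 = 63.1439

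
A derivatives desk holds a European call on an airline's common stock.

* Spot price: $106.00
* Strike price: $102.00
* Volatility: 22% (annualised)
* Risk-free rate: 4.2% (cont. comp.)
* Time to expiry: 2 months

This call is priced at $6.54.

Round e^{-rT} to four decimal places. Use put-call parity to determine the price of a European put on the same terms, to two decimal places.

$1.83

exp(−rT) = exp(−0.042·0.1667) = 0.9930
Put-call parity: C − P = S − K·e^(−rT) = 106 − 102·0.9930 = 106 − 101.2860 = 4.7140
P = C − (C − P) = 6.54 − (4.7140) = 1.8260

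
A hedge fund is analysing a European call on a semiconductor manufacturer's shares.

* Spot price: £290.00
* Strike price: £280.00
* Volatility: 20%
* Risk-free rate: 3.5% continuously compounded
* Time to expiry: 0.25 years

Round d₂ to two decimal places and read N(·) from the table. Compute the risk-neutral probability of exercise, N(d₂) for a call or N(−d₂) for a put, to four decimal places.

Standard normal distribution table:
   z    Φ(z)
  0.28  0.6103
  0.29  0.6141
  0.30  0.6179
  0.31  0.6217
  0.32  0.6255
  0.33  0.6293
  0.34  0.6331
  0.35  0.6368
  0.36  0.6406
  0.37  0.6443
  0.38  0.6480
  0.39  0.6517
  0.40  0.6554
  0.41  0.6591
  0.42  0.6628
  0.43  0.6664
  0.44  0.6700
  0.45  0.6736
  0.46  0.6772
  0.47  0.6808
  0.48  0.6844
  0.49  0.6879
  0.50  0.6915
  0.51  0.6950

0.6517

σ√T = 0.2·√0.25 = 0.1000
d₁ = [ln(290/280) + (0.035 + 0.2²/2)·0.25] / 0.1000 = [0.0351 + 0.0138] / 0.1000 = 0.4884 → 0.49
d₂ = d₁ − σ√T = 0.4884 − 0.1000 = 0.3884 → 0.39
Risk-neutral Pr[S_T > K] = N(d₂) = N(0.39) = 0.6517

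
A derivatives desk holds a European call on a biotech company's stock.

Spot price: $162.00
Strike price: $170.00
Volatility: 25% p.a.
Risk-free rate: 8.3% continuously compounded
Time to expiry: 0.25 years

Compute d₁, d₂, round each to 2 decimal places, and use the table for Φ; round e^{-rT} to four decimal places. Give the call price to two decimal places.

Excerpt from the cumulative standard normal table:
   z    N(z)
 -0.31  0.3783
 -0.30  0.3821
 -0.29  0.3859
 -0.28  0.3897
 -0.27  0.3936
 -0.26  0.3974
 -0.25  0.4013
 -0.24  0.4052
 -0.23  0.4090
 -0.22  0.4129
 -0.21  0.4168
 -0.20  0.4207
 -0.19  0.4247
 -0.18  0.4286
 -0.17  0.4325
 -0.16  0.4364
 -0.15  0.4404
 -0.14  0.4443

$5.81

σ√T = 0.25 × 0.5000 = 0.1250
ln(S/K) + (r + σ²/2)T = ln(162/170) + (0.083 + 0.25²/2)·0.25 = -0.0482 + 0.0286 = -0.0196
d₁ = -0.0196 / 0.1250 = -0.1571 → -0.16
d₂ = d₁ − σ√T = -0.1571 − 0.1250 = -0.2821 → -0.28
exp(−rT) = exp(−0.083·0.25) = 0.9795
N(d₁) = N(-0.16) = 0.4364;  N(d₂) = N(-0.28) = 0.3897
C = 162·0.4364 − 170·0.9795·0.3897 = 70.6968 − 64.8909 = 5.8059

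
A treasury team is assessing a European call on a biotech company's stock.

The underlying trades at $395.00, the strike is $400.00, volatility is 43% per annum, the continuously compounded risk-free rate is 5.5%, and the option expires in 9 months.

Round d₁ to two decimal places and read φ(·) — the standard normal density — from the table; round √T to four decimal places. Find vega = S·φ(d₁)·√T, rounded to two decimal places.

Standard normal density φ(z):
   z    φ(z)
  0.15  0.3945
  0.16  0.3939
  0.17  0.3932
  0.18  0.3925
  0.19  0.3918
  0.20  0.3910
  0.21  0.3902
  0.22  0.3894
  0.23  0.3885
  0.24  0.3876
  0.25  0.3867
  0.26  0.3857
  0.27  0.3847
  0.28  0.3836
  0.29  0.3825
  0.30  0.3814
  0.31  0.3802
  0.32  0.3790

σ√T = 0.43 × 0.8660 = 0.3724
ln(S/K) + (r + σ²/2)T = ln(395/400) + (0.055 + 0.43²/2)·0.75 = -0.0126 + 0.1106 = 0.0980
d₁ = 0.0980 / 0.3724 = 0.2632 ≈ 0.26
√T = √0.75 = 0.8660
φ(d₁) = φ(0.26) = 0.3857
vega = S·φ(d₁)·√T = 395·0.3857·0.8660 = 131.9364
(Vega is the same for a European call and put with the same parameters.)

131.94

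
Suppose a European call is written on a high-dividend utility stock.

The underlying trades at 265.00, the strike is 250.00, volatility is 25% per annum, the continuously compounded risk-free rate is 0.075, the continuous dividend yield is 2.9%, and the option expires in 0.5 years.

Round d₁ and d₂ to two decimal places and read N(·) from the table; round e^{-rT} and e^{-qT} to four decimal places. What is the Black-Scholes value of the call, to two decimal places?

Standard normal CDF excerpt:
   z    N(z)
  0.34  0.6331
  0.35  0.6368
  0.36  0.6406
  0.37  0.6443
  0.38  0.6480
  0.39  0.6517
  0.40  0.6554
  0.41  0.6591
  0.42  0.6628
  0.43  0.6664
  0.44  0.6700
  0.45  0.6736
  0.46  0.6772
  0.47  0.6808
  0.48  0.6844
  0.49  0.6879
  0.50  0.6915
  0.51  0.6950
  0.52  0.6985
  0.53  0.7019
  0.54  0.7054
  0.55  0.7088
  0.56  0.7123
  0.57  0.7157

29.98

σ√T = 0.25·√0.5 = 0.1768
d₁ = [ln(265/250) + (0.075 − 0.029 + 0.25²/2)·0.5] / 0.1768 = [0.0583 + 0.0386] / 0.1768 = 0.5481 ≈ 0.55
d₂ = d₁ − σ√T = 0.5481 − 0.1768 = 0.3713 ≈ 0.37
e^(−qT) = e^(−0.029·0.5) = 0.9856;  e^(−rT) = e^(−0.075·0.5) = 0.9632
N(d₁) = N(0.55) = 0.7088;  N(d₂) = N(0.37) = 0.6443
C = 265·0.9856·0.7088 − 250·0.9632·0.6443 = 185.1272 − 155.1474 = 29.9798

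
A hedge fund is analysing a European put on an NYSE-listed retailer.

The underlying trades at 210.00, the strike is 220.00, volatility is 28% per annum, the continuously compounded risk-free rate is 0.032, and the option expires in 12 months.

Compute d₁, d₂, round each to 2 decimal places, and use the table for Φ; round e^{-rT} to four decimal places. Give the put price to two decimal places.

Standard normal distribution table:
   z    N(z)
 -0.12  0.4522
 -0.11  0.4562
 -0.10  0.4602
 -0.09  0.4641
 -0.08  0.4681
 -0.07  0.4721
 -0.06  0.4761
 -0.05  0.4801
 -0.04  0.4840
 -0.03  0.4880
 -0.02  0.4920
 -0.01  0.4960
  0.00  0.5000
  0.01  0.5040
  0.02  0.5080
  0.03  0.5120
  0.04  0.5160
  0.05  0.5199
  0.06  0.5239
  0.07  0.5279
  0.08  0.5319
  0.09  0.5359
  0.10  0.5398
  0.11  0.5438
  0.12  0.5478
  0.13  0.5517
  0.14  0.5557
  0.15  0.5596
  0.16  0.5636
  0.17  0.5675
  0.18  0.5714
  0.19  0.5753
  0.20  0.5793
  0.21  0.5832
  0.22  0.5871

25.12

σ√T = 0.28 × 1.0000 = 0.2800
d₁ = [ln(210/220) + (0.032 + 0.28²/2)·1] / 0.2800 = [-0.0465 + 0.0712] / 0.2800 = 0.0881 → 0.09
d₂ = d₁ − σ√T = 0.0881 − 0.2800 = -0.1919 → -0.19
e^(−rT) = e^(−0.032·1) = 0.9685
N(−d₂) = N(0.19) = 0.5753;  N(−d₁) = N(-0.09) = 0.4641
P = 220·0.9685·0.5753 − 210·0.4641 = 122.5792 − 97.4610 = 25.1182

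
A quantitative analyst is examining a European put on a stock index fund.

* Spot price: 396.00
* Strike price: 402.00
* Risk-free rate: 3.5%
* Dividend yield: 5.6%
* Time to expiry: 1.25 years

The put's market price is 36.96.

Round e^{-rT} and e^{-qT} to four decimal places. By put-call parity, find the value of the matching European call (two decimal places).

21.40

exp(−qT) = exp(−0.056·1.25) = 0.9324;  exp(−rT) = exp(−0.035·1.25) = 0.9572
Put-call parity: C − P = S·e^(−qT) − K·e^(−rT) = 396·0.9324 − 402·0.9572 = 369.2304 − 384.7944 = -15.5640
C = P + (C − P) = 36.96 + (-15.5640) = 21.3960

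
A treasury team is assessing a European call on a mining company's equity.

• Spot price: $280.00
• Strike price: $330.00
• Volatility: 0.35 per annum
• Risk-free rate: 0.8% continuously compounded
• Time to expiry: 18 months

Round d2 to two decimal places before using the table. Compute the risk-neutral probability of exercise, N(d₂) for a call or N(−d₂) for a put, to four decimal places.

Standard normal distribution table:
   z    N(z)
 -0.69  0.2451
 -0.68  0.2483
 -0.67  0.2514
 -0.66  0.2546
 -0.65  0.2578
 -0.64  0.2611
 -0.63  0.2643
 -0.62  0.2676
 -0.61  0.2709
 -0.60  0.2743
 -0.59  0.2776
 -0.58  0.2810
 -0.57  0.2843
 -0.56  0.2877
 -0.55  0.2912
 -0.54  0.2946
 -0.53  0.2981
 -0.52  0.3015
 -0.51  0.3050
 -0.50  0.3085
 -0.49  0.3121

0.2843

T = 1.5;  σ√T = 0.4287
d₁ = [ln(280/330) + (0.008 + 0.35²/2)·1.5] / 0.4287 = [-0.1643 + 0.1039] / 0.4287 = -0.1410 ≈ -0.14
d₂ = d₁ − σ√T = -0.1410 − 0.4287 = -0.5696 ≈ -0.57
Risk-neutral Pr[S_T > K] = N(d₂) = N(-0.57) = 0.2843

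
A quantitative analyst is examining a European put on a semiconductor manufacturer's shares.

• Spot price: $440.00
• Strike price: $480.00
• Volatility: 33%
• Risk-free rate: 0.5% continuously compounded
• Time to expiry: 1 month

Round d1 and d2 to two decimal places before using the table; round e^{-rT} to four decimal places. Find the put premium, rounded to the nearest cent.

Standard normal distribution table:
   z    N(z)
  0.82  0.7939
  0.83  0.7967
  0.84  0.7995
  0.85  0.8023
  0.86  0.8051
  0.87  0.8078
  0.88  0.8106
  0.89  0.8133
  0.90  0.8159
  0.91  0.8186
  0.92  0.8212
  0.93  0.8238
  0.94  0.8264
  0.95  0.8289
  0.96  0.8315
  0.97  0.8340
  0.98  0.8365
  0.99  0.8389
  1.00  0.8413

$44.72

σ√T = 0.33·√0.08333 = 0.0953
d₁ = [ln(440/480) + (0.005 + 0.33²/2)·0.08333] / 0.0953 = [-0.0870 + 0.0050] / 0.0953 = -0.8614 ≈ -0.86
d₂ = d₁ − σ√T = -0.8614 − 0.0953 = -0.9566 ≈ -0.96
e^(−rT) = e^(−0.005·0.08333) = 0.9996
N(−d₂) = N(0.96) = 0.8315;  N(−d₁) = N(0.86) = 0.8051
P = 480·0.9996·0.8315 − 440·0.8051 = 398.9604 − 354.2440 = 44.7164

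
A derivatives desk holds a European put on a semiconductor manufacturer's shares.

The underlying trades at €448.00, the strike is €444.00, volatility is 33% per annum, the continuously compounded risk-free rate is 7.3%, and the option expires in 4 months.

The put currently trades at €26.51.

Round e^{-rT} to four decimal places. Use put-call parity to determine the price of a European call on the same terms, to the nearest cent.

€41.17

exp(−rT) = exp(−0.073·0.3333) = 0.9760
Put-call parity: C − P = S − K·e^(−rT) = 448 − 444·0.9760 = 448 − 433.3440 = 14.6560
C = P + (C − P) = 26.51 + (14.6560) = 41.1660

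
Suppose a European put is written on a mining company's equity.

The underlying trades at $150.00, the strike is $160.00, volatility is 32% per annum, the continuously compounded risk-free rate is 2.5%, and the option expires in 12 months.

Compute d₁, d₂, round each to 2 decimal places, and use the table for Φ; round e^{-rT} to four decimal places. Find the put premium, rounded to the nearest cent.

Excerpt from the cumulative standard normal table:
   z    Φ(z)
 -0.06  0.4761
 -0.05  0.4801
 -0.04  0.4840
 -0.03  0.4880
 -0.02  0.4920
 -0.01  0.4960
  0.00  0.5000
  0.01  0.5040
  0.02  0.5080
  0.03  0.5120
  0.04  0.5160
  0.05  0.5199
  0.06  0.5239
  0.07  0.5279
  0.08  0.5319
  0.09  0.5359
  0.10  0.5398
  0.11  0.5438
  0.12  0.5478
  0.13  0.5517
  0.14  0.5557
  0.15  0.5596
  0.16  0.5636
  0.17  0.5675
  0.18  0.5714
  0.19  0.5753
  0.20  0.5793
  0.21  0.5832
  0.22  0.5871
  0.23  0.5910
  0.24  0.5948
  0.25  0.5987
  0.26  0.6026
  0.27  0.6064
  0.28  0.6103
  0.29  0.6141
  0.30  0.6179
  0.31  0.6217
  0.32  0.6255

$22.64

σ√T = 0.32 × 1.0000 = 0.3200
d₁ = [ln(150/160) + (0.025 + 0.32²/2)·1] / 0.3200 = [-0.0645 + 0.0762] / 0.3200 = 0.0364 ⇒ 0.04
d₂ = d₁ − σ√T = 0.0364 − 0.3200 = -0.2836 ⇒ -0.28
e^(−rT) = e^(−0.025·1) = 0.9753
P = 160·0.9753·N(0.28) − 150·N(-0.04) = 160·0.9753·0.6103 − 150·0.4840 = 95.2361 − 72.6000 = 22.6361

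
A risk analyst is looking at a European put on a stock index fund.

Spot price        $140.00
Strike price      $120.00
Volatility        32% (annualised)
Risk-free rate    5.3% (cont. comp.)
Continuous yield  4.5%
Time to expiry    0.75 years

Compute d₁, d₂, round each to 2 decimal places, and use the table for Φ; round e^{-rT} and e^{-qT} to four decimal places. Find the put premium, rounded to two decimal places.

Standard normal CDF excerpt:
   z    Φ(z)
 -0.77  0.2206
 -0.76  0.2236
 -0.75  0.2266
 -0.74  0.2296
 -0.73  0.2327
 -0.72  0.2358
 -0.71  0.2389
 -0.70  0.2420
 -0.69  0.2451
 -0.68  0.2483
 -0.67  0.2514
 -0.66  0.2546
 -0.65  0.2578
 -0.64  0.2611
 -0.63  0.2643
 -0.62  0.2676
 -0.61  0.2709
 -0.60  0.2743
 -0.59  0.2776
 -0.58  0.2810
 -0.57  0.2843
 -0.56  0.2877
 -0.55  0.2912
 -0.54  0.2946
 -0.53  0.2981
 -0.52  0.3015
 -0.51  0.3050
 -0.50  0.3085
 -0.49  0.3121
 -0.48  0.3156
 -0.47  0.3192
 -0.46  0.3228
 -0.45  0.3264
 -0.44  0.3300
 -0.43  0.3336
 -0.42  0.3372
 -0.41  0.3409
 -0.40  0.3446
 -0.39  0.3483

T = 0.75;  σ√T = 0.2771
d₁ = [ln(140/120) + (0.053 − 0.045 + 0.32²/2)·0.75] / 0.2771 = [0.1542 + 0.0444] / 0.2771 = 0.7165 ≈ 0.72
d₂ = d₁ − σ√T = 0.7165 − 0.2771 = 0.4393 ≈ 0.44
e^(−qT) = e^(−0.045·0.75) = 0.9668;  e^(−rT) = e^(−0.053·0.75) = 0.9610
N(−d₂) = N(-0.44) = 0.3300;  N(−d₁) = N(-0.72) = 0.2358
P = 120·0.9610·0.3300 − 140·0.9668·0.2358 = 38.0556 − 31.9160 = 6.1396

$6.14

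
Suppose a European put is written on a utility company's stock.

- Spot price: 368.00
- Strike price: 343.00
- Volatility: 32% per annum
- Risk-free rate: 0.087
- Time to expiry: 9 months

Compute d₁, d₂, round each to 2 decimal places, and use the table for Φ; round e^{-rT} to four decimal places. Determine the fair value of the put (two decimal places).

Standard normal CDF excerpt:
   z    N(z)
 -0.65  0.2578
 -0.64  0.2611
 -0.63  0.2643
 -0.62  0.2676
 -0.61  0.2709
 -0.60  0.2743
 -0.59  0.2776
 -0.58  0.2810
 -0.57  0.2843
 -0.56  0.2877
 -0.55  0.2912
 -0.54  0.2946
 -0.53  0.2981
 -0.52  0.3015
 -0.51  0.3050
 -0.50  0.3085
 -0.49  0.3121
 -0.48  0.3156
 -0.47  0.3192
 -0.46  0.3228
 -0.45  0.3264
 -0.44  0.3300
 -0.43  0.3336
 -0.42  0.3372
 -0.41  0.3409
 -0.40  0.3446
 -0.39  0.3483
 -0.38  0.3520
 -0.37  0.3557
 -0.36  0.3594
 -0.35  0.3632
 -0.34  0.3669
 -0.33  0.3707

σ√T = 0.32 × 0.8660 = 0.2771
d₁ = [ln(368/343) + (0.087 + 0.32²/2)·0.75] / 0.2771 = [0.0704 + 0.1036] / 0.2771 = 0.6279 → 0.63
d₂ = d₁ − σ√T = 0.6279 − 0.2771 = 0.3507 → 0.35
exp(−rT) = exp(−0.087·0.75) = 0.9368
P = 343·0.9368·N(-0.35) − 368·N(-0.63) = 343·0.9368·0.3632 − 368·0.2643 = 116.7043 − 97.2624 = 19.4419

19.44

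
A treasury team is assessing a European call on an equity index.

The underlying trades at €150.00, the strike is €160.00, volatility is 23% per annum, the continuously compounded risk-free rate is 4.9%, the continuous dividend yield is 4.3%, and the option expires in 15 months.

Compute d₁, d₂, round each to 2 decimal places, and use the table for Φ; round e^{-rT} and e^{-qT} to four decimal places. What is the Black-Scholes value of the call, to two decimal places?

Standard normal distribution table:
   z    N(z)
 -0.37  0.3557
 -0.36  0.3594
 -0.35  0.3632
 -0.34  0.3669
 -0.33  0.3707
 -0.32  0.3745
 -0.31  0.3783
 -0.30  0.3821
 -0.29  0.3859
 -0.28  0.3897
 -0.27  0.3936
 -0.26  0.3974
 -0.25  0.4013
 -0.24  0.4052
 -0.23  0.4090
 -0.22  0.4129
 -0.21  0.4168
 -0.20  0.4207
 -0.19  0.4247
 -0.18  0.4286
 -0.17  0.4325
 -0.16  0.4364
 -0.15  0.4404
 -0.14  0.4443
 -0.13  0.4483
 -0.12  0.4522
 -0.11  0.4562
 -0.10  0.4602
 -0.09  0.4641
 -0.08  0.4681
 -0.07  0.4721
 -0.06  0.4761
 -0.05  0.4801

T = 1.25;  σ√T = 0.2571
ln(S/K) + (r − q + σ²/2)T = ln(150/160) + (0.049 − 0.043 + 0.23²/2)·1.25 = -0.0645 + 0.0406 = -0.0240
d₁ = -0.0240 / 0.2571 = -0.0932 ≈ -0.09
d₂ = d₁ − σ√T = -0.0932 − 0.2571 = -0.3504 ≈ -0.35
e^(−qT) = e^(−0.043·1.25) = 0.9477;  e^(−rT) = e^(−0.049·1.25) = 0.9406
N(d₁) = N(-0.09) = 0.4641;  N(d₂) = N(-0.35) = 0.3632
C = 150·0.9477·0.4641 − 160·0.9406·0.3632 = 65.9741 − 54.6601 = 11.3140

€11.31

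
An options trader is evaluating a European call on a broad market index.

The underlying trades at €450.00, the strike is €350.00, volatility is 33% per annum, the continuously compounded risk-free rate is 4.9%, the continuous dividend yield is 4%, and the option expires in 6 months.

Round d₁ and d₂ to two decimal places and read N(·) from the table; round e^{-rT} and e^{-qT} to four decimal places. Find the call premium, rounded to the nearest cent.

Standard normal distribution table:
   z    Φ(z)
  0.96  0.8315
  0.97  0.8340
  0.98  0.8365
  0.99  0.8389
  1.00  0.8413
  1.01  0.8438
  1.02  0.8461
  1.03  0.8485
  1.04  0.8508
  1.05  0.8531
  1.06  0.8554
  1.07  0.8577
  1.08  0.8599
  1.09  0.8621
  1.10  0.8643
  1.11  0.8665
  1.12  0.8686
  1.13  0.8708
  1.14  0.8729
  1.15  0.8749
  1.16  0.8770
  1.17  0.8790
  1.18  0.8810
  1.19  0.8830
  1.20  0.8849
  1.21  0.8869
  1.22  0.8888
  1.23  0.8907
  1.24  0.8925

σ√T = 0.33·√0.5 = 0.2333
d₁ = [ln(450/350) + (0.049 − 0.04 + ½·0.33²)·0.5] / (σ√T) = (0.2513 + 0.0317) / 0.2333 = 1.2130 ⇒ 1.21
d₂ = 1.2130 − 0.2333 = 0.9796 ⇒ 0.98
e^(−qT) = e^(−0.04·0.5) = 0.9802;  e^(−rT) = e^(−0.049·0.5) = 0.9758
C = 450·0.9802·N(1.21) − 350·0.9758·N(0.98) = 450·0.9802·0.8869 − 350·0.9758·0.8365 = 391.2027 − 285.6898 = 105.5129

€105.51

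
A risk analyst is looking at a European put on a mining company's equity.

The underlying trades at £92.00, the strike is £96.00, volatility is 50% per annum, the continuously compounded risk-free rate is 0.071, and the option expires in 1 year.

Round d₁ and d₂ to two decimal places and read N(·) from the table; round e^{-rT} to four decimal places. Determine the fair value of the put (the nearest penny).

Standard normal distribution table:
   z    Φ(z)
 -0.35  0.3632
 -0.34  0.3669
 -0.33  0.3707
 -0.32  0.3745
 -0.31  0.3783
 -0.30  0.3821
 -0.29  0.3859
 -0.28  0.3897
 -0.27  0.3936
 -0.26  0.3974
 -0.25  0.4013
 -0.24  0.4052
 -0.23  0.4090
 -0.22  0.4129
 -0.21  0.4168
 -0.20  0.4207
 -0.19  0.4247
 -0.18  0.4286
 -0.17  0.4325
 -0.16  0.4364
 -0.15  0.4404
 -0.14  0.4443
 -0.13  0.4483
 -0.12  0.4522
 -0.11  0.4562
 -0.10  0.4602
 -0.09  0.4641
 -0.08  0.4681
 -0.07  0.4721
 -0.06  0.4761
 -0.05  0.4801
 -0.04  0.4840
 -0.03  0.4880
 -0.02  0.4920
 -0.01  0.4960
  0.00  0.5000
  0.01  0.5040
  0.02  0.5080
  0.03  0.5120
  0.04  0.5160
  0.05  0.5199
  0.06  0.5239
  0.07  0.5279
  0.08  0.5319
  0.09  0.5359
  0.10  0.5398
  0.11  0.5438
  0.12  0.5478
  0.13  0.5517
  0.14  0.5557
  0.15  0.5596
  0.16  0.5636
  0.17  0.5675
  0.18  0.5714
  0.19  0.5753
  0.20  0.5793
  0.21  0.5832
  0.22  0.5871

£16.64

σ√T = 0.5·√1 = 0.5000
d₁ = [ln(92/96) + (0.071 + ½·0.5²)·1] / (σ√T) = (-0.0426 + 0.1960) / 0.5000 = 0.3069 → 0.31
d₂ = 0.3069 − 0.5000 = -0.1931 → -0.19
e^(−rT) = e^(−0.071·1) = 0.9315
N(−d₂) = N(0.19) = 0.5753;  N(−d₁) = N(-0.31) = 0.3783
P = 96·0.9315·0.5753 − 92·0.3783 = 51.4456 − 34.8036 = 16.6420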